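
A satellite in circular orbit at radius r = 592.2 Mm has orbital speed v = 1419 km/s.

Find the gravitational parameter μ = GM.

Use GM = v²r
r = 592.2 Mm = 5.922 × 10^8 m
v = 1419 km/s = 1.419 × 10^6 m/s
v² = 2.01356 × 10^12 m²/s²
GM = v²r = 2.01356 × 10^12 × 5.922 × 10^8 = 1.19243 × 10^21 m³/s²
GM ≈ 1.192 × 10^21 m³/s²

Final answer: GM = 1.192 × 10^21 m³/s²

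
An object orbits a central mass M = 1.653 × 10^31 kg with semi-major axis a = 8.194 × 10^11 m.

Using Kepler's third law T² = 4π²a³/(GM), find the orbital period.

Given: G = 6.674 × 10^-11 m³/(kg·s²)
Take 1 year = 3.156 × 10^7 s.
M = 1.653 × 10^31 kg
GM = G × M = 6.674 × 10^-11 × 1.653 × 10^31 = 1.10321 × 10^21 m³/s²
a = 8.194 × 10^11 m
a³ = 5.50159 × 10^35 m³
T = 2π √(a³/GM) = 2π √((5.50159 × 10^35) / (1.10321 × 10^21)) = 2π × 2.23313 × 10^7 s
T = 1.40312 × 10^8 s ≈ 4.446 years

Final answer: 4.446 years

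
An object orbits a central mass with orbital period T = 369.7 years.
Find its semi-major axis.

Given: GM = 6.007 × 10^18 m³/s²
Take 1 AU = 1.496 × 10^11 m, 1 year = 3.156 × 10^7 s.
T = 369.7 years = 1.16677 × 10^10 s
GM = 6.007 × 10^18 m³/s²
Kepler's third law: a³ = GM T² / (4π²)
T² = 1.36136 × 10^20 s²
a³ = (6.007 × 10^18) × (1.36136 × 10^20) / (4π²) = 2.07143 × 10^37 m³
a = (a³)^(1/3) = 2.74636 × 10^12 m ≈ 18.36 AU

Final answer: 18.36 AU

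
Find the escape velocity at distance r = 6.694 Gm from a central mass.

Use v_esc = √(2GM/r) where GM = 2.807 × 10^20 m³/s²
r = 6.694 Gm = 6.694 × 10^9 m
GM = 2.807 × 10^20 m³/s²
2GM/r = 2 × (2.807 × 10^20) / (6.694 × 10^9) = 8.38661 × 10^10 m²/s²
v_esc = √(2GM/r) = 289597 m/s ≈ 289.6 km/s

Final answer: 289.6 km/s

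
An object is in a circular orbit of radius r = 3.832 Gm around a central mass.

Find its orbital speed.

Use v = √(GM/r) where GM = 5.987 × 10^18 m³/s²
r = 3.832 Gm = 3.832 × 10^9 m
GM = 5.987 × 10^18 m³/s²
GM/r = (5.987 × 10^18) / (3.832 × 10^9) = 1.56237 × 10^9 m²/s²
v = √(GM/r) = 39526.8 m/s ≈ 39.53 km/s

Final answer: 39.53 km/s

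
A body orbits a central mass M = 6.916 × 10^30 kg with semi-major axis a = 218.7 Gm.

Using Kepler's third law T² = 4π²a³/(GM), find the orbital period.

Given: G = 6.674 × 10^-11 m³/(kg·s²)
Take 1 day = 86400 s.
M = 6.916 × 10^30 kg
GM = G × M = 6.674 × 10^-11 × 6.916 × 10^30 = 4.61574 × 10^20 m³/s²
a = 218.7 Gm = 2.187 × 10^11 m
a³ = 1.04604 × 10^34 m³
T = 2π √(a³/GM) = 2π √((1.04604 × 10^34) / (4.61574 × 10^20)) = 2π × 4.7605 × 10^6 s
T = 2.99111 × 10^7 s ≈ 346.2 days

Final answer: 346.2 days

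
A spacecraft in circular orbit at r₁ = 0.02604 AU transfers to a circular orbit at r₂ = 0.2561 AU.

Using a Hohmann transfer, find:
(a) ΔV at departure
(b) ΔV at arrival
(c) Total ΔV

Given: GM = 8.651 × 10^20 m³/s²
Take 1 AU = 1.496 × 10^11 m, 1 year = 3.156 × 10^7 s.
r₁ = 0.02604 AU = 3.89558 × 10^9 m
r₂ = 0.2561 AU = 3.83126 × 10^10 m
GM = 8.651 × 10^20 m³/s²
Transfer ellipse: a_t = (r₁ + r₂)/2 = 2.11041 × 10^10 m
Circular speed at r₁: v₁ = √(GM/r₁) = 471245 m/s
Transfer speed at r₁ (periapsis): v₁ₜ = √(GM(2/r₁ − 1/a_t)) = 634942 m/s
(a) ΔV₁ = v₁ₜ − v₁ = 163697 m/s ≈ 34.53 AU/year
Circular speed at r₂: v₂ = √(GM/r₂) = 150267 m/s
Transfer speed at r₂ (apoapsis): v₂ₜ = √(GM(2/r₂ − 1/a_t)) = 64560.3 m/s
(b) ΔV₂ = v₂ − v₂ₜ = 85706.3 m/s ≈ 18.08 AU/year
(c) ΔV_total = ΔV₁ + ΔV₂ = 249404 m/s ≈ 52.61 AU/year

Final answer:
(a) ΔV₁ = 34.53 AU/year
(b) ΔV₂ = 18.08 AU/year
(c) ΔV_total = 52.61 AU/year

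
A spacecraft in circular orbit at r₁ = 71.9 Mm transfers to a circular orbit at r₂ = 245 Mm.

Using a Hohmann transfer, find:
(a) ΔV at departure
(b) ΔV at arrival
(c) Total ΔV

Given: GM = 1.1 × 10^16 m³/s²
r₁ = 71.9 Mm = 7.19 × 10^7 m
r₂ = 245 Mm = 2.45 × 10^8 m
GM = 1.1 × 10^16 m³/s²
Transfer ellipse: a_t = (r₁ + r₂)/2 = 1.5845 × 10^8 m
Circular speed at r₁: v₁ = √(GM/r₁) = 12368.9 m/s
Transfer speed at r₁ (periapsis): v₁ₜ = √(GM(2/r₁ − 1/a_t)) = 15380.4 m/s
(a) ΔV₁ = v₁ₜ − v₁ = 3011.52 m/s ≈ 3.012 km/s
Circular speed at r₂: v₂ = √(GM/r₂) = 6700.59 m/s
Transfer speed at r₂ (apoapsis): v₂ₜ = √(GM(2/r₂ − 1/a_t)) = 4513.69 m/s
(b) ΔV₂ = v₂ − v₂ₜ = 2186.91 m/s ≈ 2.187 km/s
(c) ΔV_total = ΔV₁ + ΔV₂ = 5198.42 m/s ≈ 5.198 km/s

Final answer:
(a) ΔV₁ = 3.012 km/s
(b) ΔV₂ = 2.187 km/s
(c) ΔV_total = 5.198 km/s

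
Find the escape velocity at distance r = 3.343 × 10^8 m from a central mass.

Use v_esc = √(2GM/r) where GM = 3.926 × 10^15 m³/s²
r = 3.343 × 10^8 m
GM = 3.926 × 10^15 m³/s²
2GM/r = 2 × (3.926 × 10^15) / (3.343 × 10^8) = 2.34879 × 10^7 m²/s²
v_esc = √(2GM/r) = 4846.43 m/s ≈ 4.846 km/s

Final answer: 4.846 km/s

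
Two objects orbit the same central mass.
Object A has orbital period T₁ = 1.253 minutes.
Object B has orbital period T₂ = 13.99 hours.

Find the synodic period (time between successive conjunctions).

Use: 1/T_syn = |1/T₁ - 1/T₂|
T₁ = 1.253 minutes = 75.18 s
T₂ = 13.99 hours = 50364 s
1/T₁ = 0.0133014 s⁻¹
1/T₂ = 1.98555 × 10^-5 s⁻¹
|1/T₁ − 1/T₂| = 0.0132816 s⁻¹
T_syn = 1 / |1/T₁ − 1/T₂| = 75.2924 s ≈ 1.255 minutes

Final answer: T_syn = 1.255 minutes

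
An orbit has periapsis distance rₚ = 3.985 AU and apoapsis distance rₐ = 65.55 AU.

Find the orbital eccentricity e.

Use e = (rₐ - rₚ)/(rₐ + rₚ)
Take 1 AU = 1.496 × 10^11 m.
rₚ = 3.985 AU = 5.96156 × 10^11 m
rₐ = 65.55 AU = 9.80628 × 10^12 m
rₐ − rₚ = 9.21012 × 10^12 m
rₐ + rₚ = 1.04024 × 10^13 m
e = (rₐ − rₚ)/(rₐ + rₚ) = 0.885381

Final answer: e = 0.8854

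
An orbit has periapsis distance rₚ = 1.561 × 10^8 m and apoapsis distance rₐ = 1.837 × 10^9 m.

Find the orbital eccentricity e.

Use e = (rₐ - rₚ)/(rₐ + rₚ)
rₚ = 1.561 × 10^8 m
rₐ = 1.837 × 10^9 m
rₐ − rₚ = 1.6809 × 10^9 m
rₐ + rₚ = 1.9931 × 10^9 m
e = (rₐ − rₚ)/(rₐ + rₚ) = 0.84336

Final answer: e = 0.8434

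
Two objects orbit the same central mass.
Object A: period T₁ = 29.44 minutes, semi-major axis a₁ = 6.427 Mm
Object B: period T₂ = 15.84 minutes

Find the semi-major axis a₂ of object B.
T₁ = 29.44 minutes = 1766.4 s
T₂ = 15.84 minutes = 950.4 s
a₁ = 6.427 Mm = 6.427 × 10^6 m
Kepler's third law: (T₂/T₁)² = (a₂/a₁)³  ⇒  a₂ = a₁ (T₂/T₁)^(2/3)
T₂/T₁ = 0.538043
(T₂/T₁)^(2/3) = 0.661523
a₂ = 6.427 × 10^6 m × 0.661523 = 4.25161 × 10^6 m ≈ 4.252 Mm

Final answer: a₂ = 4.252 Mm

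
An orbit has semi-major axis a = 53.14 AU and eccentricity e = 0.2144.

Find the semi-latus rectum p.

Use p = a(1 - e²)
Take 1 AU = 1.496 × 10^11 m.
a = 53.14 AU = 7.94974 × 10^12 m
e = 0.2144,  e² = 0.0459674,  1 − e² = 0.954033
p = a(1 − e²) = 7.94974 × 10^12 m × 0.954033 = 7.58432 × 10^12 m ≈ 50.7 AU

Final answer: p = 50.7 AU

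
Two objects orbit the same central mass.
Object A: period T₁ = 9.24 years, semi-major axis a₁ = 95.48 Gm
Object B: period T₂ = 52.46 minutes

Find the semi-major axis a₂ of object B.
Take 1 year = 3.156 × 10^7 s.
T₁ = 9.24 years = 2.91614 × 10^8 s
T₂ = 52.46 minutes = 3147.6 s
a₁ = 95.48 Gm = 9.548 × 10^10 m
Kepler's third law: (T₂/T₁)² = (a₂/a₁)³  ⇒  a₂ = a₁ (T₂/T₁)^(2/3)
T₂/T₁ = 1.07937 × 10^-5
(T₂/T₁)^(2/3) = 0.000488405
a₂ = 9.548 × 10^10 m × 0.000488405 = 4.66329 × 10^7 m ≈ 46.63 Mm

Final answer: a₂ = 46.63 Mm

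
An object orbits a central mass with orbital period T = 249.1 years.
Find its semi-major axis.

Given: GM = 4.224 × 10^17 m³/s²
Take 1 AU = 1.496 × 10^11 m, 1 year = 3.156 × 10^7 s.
T = 249.1 years = 7.8616 × 10^9 s
GM = 4.224 × 10^17 m³/s²
Kepler's third law: a³ = GM T² / (4π²)
T² = 6.18047 × 10^19 s²
a³ = (4.224 × 10^17) × (6.18047 × 10^19) / (4π²) = 6.6128 × 10^35 m³
a = (a³)^(1/3) = 8.71221 × 10^11 m ≈ 5.824 AU

Final answer: 5.824 AU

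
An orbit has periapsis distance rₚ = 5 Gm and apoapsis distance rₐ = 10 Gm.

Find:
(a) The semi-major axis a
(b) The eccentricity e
rₚ = 5 Gm = 5 × 10^9 m
rₐ = 10 Gm = 1 × 10^10 m
(a) a = (rₚ + rₐ)/2 = 7.5 × 10^9 m ≈ 7.5 Gm
(b) e = (rₐ − rₚ)/(rₐ + rₚ) = (5 × 10^9) / (1.5 × 10^10) = 0.333333

Final answer:
(a) a = 7.5 Gm
(b) e = 0.3333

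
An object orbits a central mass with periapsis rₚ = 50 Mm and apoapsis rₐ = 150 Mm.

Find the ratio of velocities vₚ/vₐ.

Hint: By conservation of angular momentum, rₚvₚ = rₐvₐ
rₚ = 50 Mm = 5 × 10^7 m
rₐ = 150 Mm = 1.5 × 10^8 m
rₚvₚ = rₐvₐ  ⇒  vₚ/vₐ = rₐ/rₚ
vₚ/vₐ = (1.5 × 10^8) / (5 × 10^7) = 3

Final answer: vₚ/vₐ = 3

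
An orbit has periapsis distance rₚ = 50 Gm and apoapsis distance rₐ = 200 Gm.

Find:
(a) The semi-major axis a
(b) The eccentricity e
rₚ = 50 Gm = 5 × 10^10 m
rₐ = 200 Gm = 2 × 10^11 m
(a) a = (rₚ + rₐ)/2 = 1.25 × 10^11 m ≈ 125 Gm
(b) e = (rₐ − rₚ)/(rₐ + rₚ) = (1.5 × 10^11) / (2.5 × 10^11) = 0.6

Final answer:
(a) a = 125 Gm
(b) e = 0.6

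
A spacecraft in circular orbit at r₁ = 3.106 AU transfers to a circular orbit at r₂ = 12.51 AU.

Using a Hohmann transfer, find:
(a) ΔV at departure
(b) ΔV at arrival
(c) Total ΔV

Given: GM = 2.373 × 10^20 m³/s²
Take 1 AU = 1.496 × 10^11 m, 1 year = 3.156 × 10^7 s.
r₁ = 3.106 AU = 4.64658 × 10^11 m
r₂ = 12.51 AU = 1.8715 × 10^12 m
GM = 2.373 × 10^20 m³/s²
Transfer ellipse: a_t = (r₁ + r₂)/2 = 1.16808 × 10^12 m
Circular speed at r₁: v₁ = √(GM/r₁) = 22598.6 m/s
Transfer speed at r₁ (periapsis): v₁ₜ = √(GM(2/r₁ − 1/a_t)) = 28604.9 m/s
(a) ΔV₁ = v₁ₜ − v₁ = 6006.3 m/s ≈ 1.267 AU/year
Circular speed at r₂: v₂ = √(GM/r₂) = 11260.4 m/s
Transfer speed at r₂ (apoapsis): v₂ₜ = √(GM(2/r₂ − 1/a_t)) = 7102.07 m/s
(b) ΔV₂ = v₂ − v₂ₜ = 4158.34 m/s ≈ 0.8773 AU/year
(c) ΔV_total = ΔV₁ + ΔV₂ = 10164.6 m/s ≈ 2.144 AU/year

Final answer:
(a) ΔV₁ = 1.267 AU/year
(b) ΔV₂ = 0.8773 AU/year
(c) ΔV_total = 2.144 AU/year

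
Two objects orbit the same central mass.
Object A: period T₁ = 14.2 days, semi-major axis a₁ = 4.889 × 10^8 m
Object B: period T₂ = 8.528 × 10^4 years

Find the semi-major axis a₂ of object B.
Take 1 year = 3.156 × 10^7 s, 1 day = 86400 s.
T₁ = 14.2 days = 1.22688 × 10^6 s
T₂ = 8.528 × 10^4 years = 2.69144 × 10^12 s
a₁ = 4.889 × 10^8 m
Kepler's third law: (T₂/T₁)² = (a₂/a₁)³  ⇒  a₂ = a₁ (T₂/T₁)^(2/3)
T₂/T₁ = 2.19372 × 10^6
(T₂/T₁)^(2/3) = 16883.2
a₂ = 4.889 × 10^8 m × 16883.2 = 8.2542 × 10^12 m ≈ 8.254 × 10^12 m

Final answer: a₂ = 8.254 × 10^12 m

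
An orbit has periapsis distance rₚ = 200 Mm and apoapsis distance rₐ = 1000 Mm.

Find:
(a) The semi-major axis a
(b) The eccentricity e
rₚ = 200 Mm = 2 × 10^8 m
rₐ = 1000 Mm = 1 × 10^9 m
(a) a = (rₚ + rₐ)/2 = 6 × 10^8 m ≈ 600 Mm
(b) e = (rₐ − rₚ)/(rₐ + rₚ) = (8 × 10^8) / (1.2 × 10^9) = 0.666667

Final answer:
(a) a = 600 Mm
(b) e = 0.6667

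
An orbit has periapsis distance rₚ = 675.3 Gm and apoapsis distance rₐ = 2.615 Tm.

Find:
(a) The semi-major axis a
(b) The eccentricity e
rₚ = 675.3 Gm = 6.753 × 10^11 m
rₐ = 2.615 Tm = 2.615 × 10^12 m
(a) a = (rₚ + rₐ)/2 = 1.64515 × 10^12 m ≈ 1.645 Tm
(b) e = (rₐ − rₚ)/(rₐ + rₚ) = (1.9397 × 10^12) / (3.2903 × 10^12) = 0.589521

Final answer:
(a) a = 1.645 Tm
(b) e = 0.5895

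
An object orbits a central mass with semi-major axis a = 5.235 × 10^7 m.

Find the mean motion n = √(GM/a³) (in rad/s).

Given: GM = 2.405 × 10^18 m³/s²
a = 5.235 × 10^7 m
GM = 2.405 × 10^18 m³/s²
a³ = 1.43466 × 10^23 m³
GM/a³ = (2.405 × 10^18) / (1.43466 × 10^23) = 1.67635 × 10^-5 s⁻²
n = √(GM/a³) = 0.00409433 rad/s ≈ 0.004094 rad/s

Final answer: n = 0.004094 rad/s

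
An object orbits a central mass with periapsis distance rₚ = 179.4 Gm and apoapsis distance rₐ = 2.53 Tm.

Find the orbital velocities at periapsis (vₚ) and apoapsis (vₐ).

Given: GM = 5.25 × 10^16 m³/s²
rₚ = 179.4 Gm = 1.794 × 10^11 m
rₐ = 2.53 Tm = 2.53 × 10^12 m
GM = 5.25 × 10^16 m³/s²
a = (rₚ + rₐ)/2 = 1.3547 × 10^12 m
Vis-viva: v² = GM (2/r − 1/a)
vₚ² = 5.25 × 10^16 × (1.11483 × 10^-11 − 7.38171 × 10^-13) = 546530 m²/s²
vₚ = 739.277 m/s ≈ 739.3 m/s
vₐ² = 5.25 × 10^16 × (7.90514 × 10^-13 − 7.38171 × 10^-13) = 2748.01 m²/s²
vₐ = 52.4215 m/s ≈ 52.42 m/s

Final answer: vₚ = 739.3 m/s, vₐ = 52.42 m/s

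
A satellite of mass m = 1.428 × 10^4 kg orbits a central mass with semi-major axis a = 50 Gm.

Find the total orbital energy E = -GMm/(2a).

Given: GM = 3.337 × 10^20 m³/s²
a = 50 Gm = 5 × 10^10 m
GM = 3.337 × 10^20 m³/s²
2a = 1 × 10^11 m
GMm = 3.337 × 10^20 × 14280 = 4.76524 × 10^24 m³·kg/s²
E = −GMm/(2a) = -4.76524 × 10^13 J ≈ -47.65 TJ

Final answer: -47.65 TJ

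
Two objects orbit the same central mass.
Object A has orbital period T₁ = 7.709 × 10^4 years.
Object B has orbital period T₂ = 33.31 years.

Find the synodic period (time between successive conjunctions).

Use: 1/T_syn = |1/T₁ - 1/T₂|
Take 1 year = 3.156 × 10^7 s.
T₁ = 7.709 × 10^4 years = 2.43296 × 10^12 s
T₂ = 33.31 years = 1.05126 × 10^9 s
1/T₁ = 4.11022 × 10^-13 s⁻¹
1/T₂ = 9.51236 × 10^-10 s⁻¹
|1/T₁ − 1/T₂| = 9.50825 × 10^-10 s⁻¹
T_syn = 1 / |1/T₁ − 1/T₂| = 1.05172 × 10^9 s ≈ 33.32 years

Final answer: T_syn = 33.32 years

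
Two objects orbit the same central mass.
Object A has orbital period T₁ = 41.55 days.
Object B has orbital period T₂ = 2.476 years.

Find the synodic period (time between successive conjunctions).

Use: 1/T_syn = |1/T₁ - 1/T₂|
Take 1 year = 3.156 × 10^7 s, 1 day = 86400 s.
T₁ = 41.55 days = 3.58992 × 10^6 s
T₂ = 2.476 years = 7.81426 × 10^7 s
1/T₁ = 2.78558 × 10^-7 s⁻¹
1/T₂ = 1.27971 × 10^-8 s⁻¹
|1/T₁ − 1/T₂| = 2.65761 × 10^-7 s⁻¹
T_syn = 1 / |1/T₁ − 1/T₂| = 3.76278 × 10^6 s ≈ 43.55 days

Final answer: T_syn = 43.55 days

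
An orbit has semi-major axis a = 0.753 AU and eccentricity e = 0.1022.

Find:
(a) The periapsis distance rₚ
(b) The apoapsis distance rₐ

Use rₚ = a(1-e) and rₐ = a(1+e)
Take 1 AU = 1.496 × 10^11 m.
a = 0.753 AU = 1.12649 × 10^11 m
e = 0.1022:  1 − e = 0.8978,  1 + e = 1.1022
(a) rₚ = a(1 − e) = 1.12649 × 10^11 m × 0.8978 = 1.01136 × 10^11 m ≈ 0.676 AU
(b) rₐ = a(1 + e) = 1.12649 × 10^11 m × 1.1022 = 1.24162 × 10^11 m ≈ 0.83 AU

Final answer:
(a) rₚ = 0.676 AU
(b) rₐ = 0.83 AU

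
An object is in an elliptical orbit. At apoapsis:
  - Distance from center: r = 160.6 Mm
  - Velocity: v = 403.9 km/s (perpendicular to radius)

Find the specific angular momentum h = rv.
r = 160.6 Mm = 1.606 × 10^8 m
v = 403.9 km/s = 403900 m/s
h = rv = 1.606 × 10^8 × 403900 = 6.48663 × 10^13 m²/s ≈ 6.487 × 10^13 m²/s

Final answer: h = 6.487 × 10^13 m²/s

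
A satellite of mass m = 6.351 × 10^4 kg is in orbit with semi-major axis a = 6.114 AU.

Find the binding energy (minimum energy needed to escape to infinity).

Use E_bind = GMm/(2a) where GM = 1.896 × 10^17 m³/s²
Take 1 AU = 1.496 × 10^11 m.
a = 6.114 AU = 9.14654 × 10^11 m
GM = 1.896 × 10^17 m³/s²
m = 6.351 × 10^4 kg
GMm = 1.896 × 10^17 × 63510 = 1.20415 × 10^22 m³·kg/s²
2a = 1.82931 × 10^12 m
E_bind = GMm/(2a) = 6.58254 × 10^9 J ≈ 6.583 GJ

Final answer: 6.583 GJ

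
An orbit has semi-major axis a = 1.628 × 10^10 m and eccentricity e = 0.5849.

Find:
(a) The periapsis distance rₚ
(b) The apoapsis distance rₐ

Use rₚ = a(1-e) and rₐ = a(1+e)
a = 1.628 × 10^10 m
e = 0.5849:  1 − e = 0.4151,  1 + e = 1.5849
(a) rₚ = a(1 − e) = 1.628 × 10^10 m × 0.4151 = 6.75783 × 10^9 m ≈ 6.758 × 10^9 m
(b) rₐ = a(1 + e) = 1.628 × 10^10 m × 1.5849 = 2.58022 × 10^10 m ≈ 2.58 × 10^10 m

Final answer:
(a) rₚ = 6.758 × 10^9 m
(b) rₐ = 2.58 × 10^10 m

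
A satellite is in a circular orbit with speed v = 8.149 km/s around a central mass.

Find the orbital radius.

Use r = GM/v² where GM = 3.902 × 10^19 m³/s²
v = 8.149 km/s = 8149 m/s
GM = 3.902 × 10^19 m³/s²
v² = 6.64062 × 10^7 m²/s²
r = GM/v² = (3.902 × 10^19) / (6.64062 × 10^7) = 5.87596 × 10^11 m ≈ 5.876 × 10^11 m

Final answer: 5.876 × 10^11 m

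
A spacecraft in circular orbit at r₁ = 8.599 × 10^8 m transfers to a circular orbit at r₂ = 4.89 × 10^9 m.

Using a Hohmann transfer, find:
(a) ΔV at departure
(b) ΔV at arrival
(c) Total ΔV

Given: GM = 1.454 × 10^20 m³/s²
r₁ = 8.599 × 10^8 m
r₂ = 4.89 × 10^9 m
GM = 1.454 × 10^20 m³/s²
Transfer ellipse: a_t = (r₁ + r₂)/2 = 2.87495 × 10^9 m
Circular speed at r₁: v₁ = √(GM/r₁) = 411205 m/s
Transfer speed at r₁ (periapsis): v₁ₜ = √(GM(2/r₁ − 1/a_t)) = 536287 m/s
(a) ΔV₁ = v₁ₜ − v₁ = 125082 m/s ≈ 125.1 km/s
Circular speed at r₂: v₂ = √(GM/r₂) = 172436 m/s
Transfer speed at r₂ (apoapsis): v₂ₜ = √(GM(2/r₂ − 1/a_t)) = 94305.4 m/s
(b) ΔV₂ = v₂ − v₂ₜ = 78130.5 m/s ≈ 78.13 km/s
(c) ΔV_total = ΔV₁ + ΔV₂ = 203213 m/s ≈ 203.2 km/s

Final answer:
(a) ΔV₁ = 125.1 km/s
(b) ΔV₂ = 78.13 km/s
(c) ΔV_total = 203.2 km/s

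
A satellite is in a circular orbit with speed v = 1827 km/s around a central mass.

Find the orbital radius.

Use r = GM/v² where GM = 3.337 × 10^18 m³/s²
v = 1827 km/s = 1.827 × 10^6 m/s
GM = 3.337 × 10^18 m³/s²
v² = 3.33793 × 10^12 m²/s²
r = GM/v² = (3.337 × 10^18) / (3.33793 × 10^12) = 999722 m ≈ 999.7 km

Final answer: 999.7 km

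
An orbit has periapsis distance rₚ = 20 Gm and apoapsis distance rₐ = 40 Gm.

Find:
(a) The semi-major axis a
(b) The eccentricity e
rₚ = 20 Gm = 2 × 10^10 m
rₐ = 40 Gm = 4 × 10^10 m
(a) a = (rₚ + rₐ)/2 = 3 × 10^10 m ≈ 30 Gm
(b) e = (rₐ − rₚ)/(rₐ + rₚ) = (2 × 10^10) / (6 × 10^10) = 0.333333

Final answer:
(a) a = 30 Gm
(b) e = 0.3333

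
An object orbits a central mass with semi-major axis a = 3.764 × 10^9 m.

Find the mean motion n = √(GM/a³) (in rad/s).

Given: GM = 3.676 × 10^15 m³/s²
a = 3.764 × 10^9 m
GM = 3.676 × 10^15 m³/s²
a³ = 5.33272 × 10^28 m³
GM/a³ = (3.676 × 10^15) / (5.33272 × 10^28) = 6.89329 × 10^-14 s⁻²
n = √(GM/a³) = 2.62551 × 10^-7 rad/s ≈ 2.626 × 10^-7 rad/s

Final answer: n = 2.626 × 10^-7 rad/s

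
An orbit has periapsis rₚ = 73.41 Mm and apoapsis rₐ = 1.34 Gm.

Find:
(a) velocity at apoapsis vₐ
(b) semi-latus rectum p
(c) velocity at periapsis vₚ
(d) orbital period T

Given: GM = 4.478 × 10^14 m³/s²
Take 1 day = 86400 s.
rₚ = 73.41 Mm = 7.341 × 10^7 m
rₐ = 1.34 Gm = 1.34 × 10^9 m
GM = 4.478 × 10^14 m³/s²
a = (rₚ + rₐ)/2 = 7.06705 × 10^8 m
e = (rₐ − rₚ)/(rₐ + rₚ) = (1.26659 × 10^9) / (1.41341 × 10^9) = 0.896124
(a) vₐ² = GM (2/rₐ − 1/a) = 4.478 × 10^14 × (1.49254 × 10^-9 − 1.41502 × 10^-9) = 34713.3 m²/s²;  vₐ = 186.315 m/s ≈ 186.3 m/s
(b) 1 − e² = 0.196963;  p = a(1 − e²) = 7.06705 × 10^8 × 0.196963 = 1.39194 × 10^8 m ≈ 139.2 Mm
(c) vₚ² = GM (2/rₚ − 1/a) = 4.478 × 10^14 × (2.72442 × 10^-8 − 1.41502 × 10^-9) = 1.15663 × 10^7 m²/s²;  vₚ = 3400.93 m/s ≈ 3.401 km/s
(d) a³ = 3.52951 × 10^26 m³;  T = 2π √(a³/GM) = 2π × 887800 s = 5.57821 × 10^6 s ≈ 64.56 days

Final answer:
(a) velocity at apoapsis vₐ = 186.3 m/s
(b) semi-latus rectum p = 139.2 Mm
(c) velocity at periapsis vₚ = 3.401 km/s
(d) orbital period T = 64.56 days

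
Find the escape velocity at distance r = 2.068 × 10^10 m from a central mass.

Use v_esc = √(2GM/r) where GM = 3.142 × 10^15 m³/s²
r = 2.068 × 10^10 m
GM = 3.142 × 10^15 m³/s²
2GM/r = 2 × (3.142 × 10^15) / (2.068 × 10^10) = 303868 m²/s²
v_esc = √(2GM/r) = 551.243 m/s ≈ 551.2 m/s

Final answer: 551.2 m/s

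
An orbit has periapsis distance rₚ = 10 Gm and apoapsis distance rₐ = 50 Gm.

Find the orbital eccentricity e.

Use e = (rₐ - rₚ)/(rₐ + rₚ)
rₚ = 10 Gm = 1 × 10^10 m
rₐ = 50 Gm = 5 × 10^10 m
rₐ − rₚ = 4 × 10^10 m
rₐ + rₚ = 6 × 10^10 m
e = (rₐ − rₚ)/(rₐ + rₚ) = 0.666667

Final answer: e = 0.6667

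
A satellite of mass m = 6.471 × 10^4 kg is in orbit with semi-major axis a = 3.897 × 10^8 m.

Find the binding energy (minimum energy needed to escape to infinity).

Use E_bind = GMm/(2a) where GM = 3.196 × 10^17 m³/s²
a = 3.897 × 10^8 m
GM = 3.196 × 10^17 m³/s²
m = 6.471 × 10^4 kg
GMm = 3.196 × 10^17 × 64710 = 2.06813 × 10^22 m³·kg/s²
2a = 7.794 × 10^8 m
E_bind = GMm/(2a) = 2.65349 × 10^13 J ≈ 26.53 TJ

Final answer: 26.53 TJ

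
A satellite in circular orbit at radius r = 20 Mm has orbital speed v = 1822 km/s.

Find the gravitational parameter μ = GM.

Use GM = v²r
r = 20 Mm = 2 × 10^7 m
v = 1822 km/s = 1.822 × 10^6 m/s
v² = 3.31968 × 10^12 m²/s²
GM = v²r = 3.31968 × 10^12 × 2 × 10^7 = 6.63937 × 10^19 m³/s²
GM ≈ 6.639 × 10^19 m³/s²

Final answer: GM = 6.639 × 10^19 m³/s²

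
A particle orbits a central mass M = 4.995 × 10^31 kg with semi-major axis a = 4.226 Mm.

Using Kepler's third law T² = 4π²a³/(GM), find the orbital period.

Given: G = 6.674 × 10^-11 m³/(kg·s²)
M = 4.995 × 10^31 kg
GM = G × M = 6.674 × 10^-11 × 4.995 × 10^31 = 3.33366 × 10^21 m³/s²
a = 4.226 Mm = 4.226 × 10^6 m
a³ = 7.54725 × 10^19 m³
T = 2π √(a³/GM) = 2π √((7.54725 × 10^19) / (3.33366 × 10^21)) = 2π × 0.150464 s
T = 0.945395 s ≈ 0.9454 seconds

Final answer: 0.9454 seconds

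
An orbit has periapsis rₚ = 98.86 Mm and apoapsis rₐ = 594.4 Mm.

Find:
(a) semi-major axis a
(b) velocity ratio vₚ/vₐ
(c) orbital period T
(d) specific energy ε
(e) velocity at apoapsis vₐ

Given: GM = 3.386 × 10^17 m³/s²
rₚ = 98.86 Mm = 9.886 × 10^7 m
rₐ = 594.4 Mm = 5.944 × 10^8 m
GM = 3.386 × 10^17 m³/s²
a = (rₚ + rₐ)/2 = 3.4663 × 10^8 m
e = (rₐ − rₚ)/(rₐ + rₚ) = (4.9554 × 10^8) / (6.9326 × 10^8) = 0.714797
(a) a = 3.4663 × 10^8 m ≈ 346.6 Mm
(b) vₚ/vₐ = rₐ/rₚ (angular momentum) = (5.944 × 10^8) / (9.886 × 10^7) = 6.01254 ≈ 6.013
(c) a³ = 4.16484 × 10^25 m³;  T = 2π √(a³/GM) = 2π × 11090.6 s = 69684.4 s ≈ 19.36 hours
(d) 2a = 6.9326 × 10^8 m;  ε = −GM/(2a) = -4.88417 × 10^8 J/kg ≈ -488.4 MJ/kg
(e) vₐ² = GM (2/rₐ − 1/a) = 3.386 × 10^17 × (3.36474 × 10^-9 − 2.88492 × 10^-9) = 1.62466 × 10^8 m²/s²;  vₐ = 12746.2 m/s ≈ 12.75 km/s

Final answer:
(a) semi-major axis a = 346.6 Mm
(b) velocity ratio vₚ/vₐ = 6.013
(c) orbital period T = 19.36 hours
(d) specific energy ε = -488.4 MJ/kg
(e) velocity at apoapsis vₐ = 12.75 km/s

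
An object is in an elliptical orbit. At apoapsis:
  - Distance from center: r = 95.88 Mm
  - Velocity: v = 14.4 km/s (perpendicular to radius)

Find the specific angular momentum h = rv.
r = 95.88 Mm = 9.588 × 10^7 m
v = 14.4 km/s = 14400 m/s
h = rv = 9.588 × 10^7 × 14400 = 1.38067 × 10^12 m²/s ≈ 1.381 × 10^12 m²/s

Final answer: h = 1.381 × 10^12 m²/s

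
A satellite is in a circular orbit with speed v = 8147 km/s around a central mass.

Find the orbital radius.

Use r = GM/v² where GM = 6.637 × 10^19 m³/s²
v = 8147 km/s = 8.147 × 10^6 m/s
GM = 6.637 × 10^19 m³/s²
v² = 6.63736 × 10^13 m²/s²
r = GM/v² = (6.637 × 10^19) / (6.63736 × 10^13) = 999946 m ≈ 999.9 km

Final answer: 999.9 km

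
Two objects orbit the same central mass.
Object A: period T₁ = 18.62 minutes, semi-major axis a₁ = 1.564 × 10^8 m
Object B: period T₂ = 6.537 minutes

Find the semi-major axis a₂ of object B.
T₁ = 18.62 minutes = 1117.2 s
T₂ = 6.537 minutes = 392.22 s
a₁ = 1.564 × 10^8 m
Kepler's third law: (T₂/T₁)² = (a₂/a₁)³  ⇒  a₂ = a₁ (T₂/T₁)^(2/3)
T₂/T₁ = 0.351074
(T₂/T₁)^(2/3) = 0.49766
a₂ = 1.564 × 10^8 m × 0.49766 = 7.7834 × 10^7 m ≈ 7.783 × 10^7 m

Final answer: a₂ = 7.783 × 10^7 m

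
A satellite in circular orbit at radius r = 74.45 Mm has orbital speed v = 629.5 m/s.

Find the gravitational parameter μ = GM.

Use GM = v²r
r = 74.45 Mm = 7.445 × 10^7 m
v = 629.5 m/s
v² = 396270 m²/s²
GM = v²r = 396270 × 7.445 × 10^7 = 2.95023 × 10^13 m³/s²
GM ≈ 2.95 × 10^13 m³/s²

Final answer: GM = 2.95 × 10^13 m³/s²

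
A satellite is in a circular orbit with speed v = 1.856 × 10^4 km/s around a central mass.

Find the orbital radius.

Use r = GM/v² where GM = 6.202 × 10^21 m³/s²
v = 1.856 × 10^4 km/s = 1.856 × 10^7 m/s
GM = 6.202 × 10^21 m³/s²
v² = 3.44474 × 10^14 m²/s²
r = GM/v² = (6.202 × 10^21) / (3.44474 × 10^14) = 1.80043 × 10^7 m ≈ 1.8 × 10^7 m

Final answer: 1.8 × 10^7 m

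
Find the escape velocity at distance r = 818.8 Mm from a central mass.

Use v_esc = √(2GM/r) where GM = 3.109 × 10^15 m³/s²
r = 818.8 Mm = 8.188 × 10^8 m
GM = 3.109 × 10^15 m³/s²
2GM/r = 2 × (3.109 × 10^15) / (8.188 × 10^8) = 7.59404 × 10^6 m²/s²
v_esc = √(2GM/r) = 2755.73 m/s ≈ 2.756 km/s

Final answer: 2.756 km/s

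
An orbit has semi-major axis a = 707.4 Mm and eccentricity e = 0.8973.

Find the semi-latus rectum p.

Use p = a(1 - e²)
a = 707.4 Mm = 7.074 × 10^8 m
e = 0.8973,  e² = 0.805147,  1 − e² = 0.194853
p = a(1 − e²) = 7.074 × 10^8 m × 0.194853 = 1.37839 × 10^8 m ≈ 137.8 Mm

Final answer: p = 137.8 Mm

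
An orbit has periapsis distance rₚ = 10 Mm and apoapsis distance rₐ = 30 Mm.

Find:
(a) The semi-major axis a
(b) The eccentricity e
rₚ = 10 Mm = 1 × 10^7 m
rₐ = 30 Mm = 3 × 10^7 m
(a) a = (rₚ + rₐ)/2 = 2 × 10^7 m ≈ 20 Mm
(b) e = (rₐ − rₚ)/(rₐ + rₚ) = (2 × 10^7) / (4 × 10^7) = 0.5

Final answer:
(a) a = 20 Mm
(b) e = 0.5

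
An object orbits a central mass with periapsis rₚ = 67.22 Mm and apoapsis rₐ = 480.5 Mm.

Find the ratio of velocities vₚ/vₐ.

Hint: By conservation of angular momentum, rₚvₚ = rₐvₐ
rₚ = 67.22 Mm = 6.722 × 10^7 m
rₐ = 480.5 Mm = 4.805 × 10^8 m
rₚvₚ = rₐvₐ  ⇒  vₚ/vₐ = rₐ/rₚ
vₚ/vₐ = (4.805 × 10^8) / (6.722 × 10^7) = 7.14817

Final answer: vₚ/vₐ = 7.148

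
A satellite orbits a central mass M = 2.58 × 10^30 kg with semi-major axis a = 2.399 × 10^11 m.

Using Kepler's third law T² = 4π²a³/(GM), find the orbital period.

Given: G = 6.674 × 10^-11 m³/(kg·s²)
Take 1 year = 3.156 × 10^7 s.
M = 2.58 × 10^30 kg
GM = G × M = 6.674 × 10^-11 × 2.58 × 10^30 = 1.72189 × 10^20 m³/s²
a = 2.399 × 10^11 m
a³ = 1.38067 × 10^34 m³
T = 2π √(a³/GM) = 2π √((1.38067 × 10^34) / (1.72189 × 10^20)) = 2π × 8.95452 × 10^6 s
T = 5.62629 × 10^7 s ≈ 1.783 years

Final answer: 1.783 years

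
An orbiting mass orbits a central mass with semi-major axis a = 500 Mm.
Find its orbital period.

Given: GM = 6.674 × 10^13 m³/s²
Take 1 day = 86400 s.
a = 500 Mm = 5 × 10^8 m
GM = 6.674 × 10^13 m³/s²
a³ = 1.25 × 10^26 m³
T = 2π √(a³/GM) = 2π √((1.25 × 10^26) / (6.674 × 10^13)) = 2π × 1.36855 × 10^6 s
T = 8.59888 × 10^6 s ≈ 99.52 days

Final answer: 99.52 days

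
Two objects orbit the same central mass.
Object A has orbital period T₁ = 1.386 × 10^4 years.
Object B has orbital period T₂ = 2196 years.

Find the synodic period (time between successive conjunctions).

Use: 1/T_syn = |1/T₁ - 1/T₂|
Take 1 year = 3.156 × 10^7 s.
T₁ = 1.386 × 10^4 years = 4.37422 × 10^11 s
T₂ = 2196 years = 6.93058 × 10^10 s
1/T₁ = 2.28612 × 10^-12 s⁻¹
1/T₂ = 1.44288 × 10^-11 s⁻¹
|1/T₁ − 1/T₂| = 1.21427 × 10^-11 s⁻¹
T_syn = 1 / |1/T₁ − 1/T₂| = 8.23541 × 10^10 s ≈ 2609 years

Final answer: T_syn = 2609 years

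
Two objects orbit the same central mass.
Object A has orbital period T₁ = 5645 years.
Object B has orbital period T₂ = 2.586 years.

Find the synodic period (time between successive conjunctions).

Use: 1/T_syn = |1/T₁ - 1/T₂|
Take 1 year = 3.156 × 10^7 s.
T₁ = 5645 years = 1.78156 × 10^11 s
T₂ = 2.586 years = 8.16142 × 10^7 s
1/T₁ = 5.61305 × 10^-12 s⁻¹
1/T₂ = 1.22528 × 10^-8 s⁻¹
|1/T₁ − 1/T₂| = 1.22472 × 10^-8 s⁻¹
T_syn = 1 / |1/T₁ − 1/T₂| = 8.16516 × 10^7 s ≈ 2.587 years

Final answer: T_syn = 2.587 years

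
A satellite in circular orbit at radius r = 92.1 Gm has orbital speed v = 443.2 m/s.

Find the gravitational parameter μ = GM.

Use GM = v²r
r = 92.1 Gm = 9.21 × 10^10 m
v = 443.2 m/s
v² = 196426 m²/s²
GM = v²r = 196426 × 9.21 × 10^10 = 1.80909 × 10^16 m³/s²
GM ≈ 1.809 × 10^16 m³/s²

Final answer: GM = 1.809 × 10^16 m³/s²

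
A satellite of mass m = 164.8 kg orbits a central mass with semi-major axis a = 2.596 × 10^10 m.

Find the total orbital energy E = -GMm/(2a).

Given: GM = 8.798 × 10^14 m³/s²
a = 2.596 × 10^10 m
GM = 8.798 × 10^14 m³/s²
2a = 5.192 × 10^10 m
GMm = 8.798 × 10^14 × 164.8 = 1.44991 × 10^17 m³·kg/s²
E = −GMm/(2a) = -2.79259 × 10^6 J ≈ -2.793 MJ

Final answer: -2.793 MJ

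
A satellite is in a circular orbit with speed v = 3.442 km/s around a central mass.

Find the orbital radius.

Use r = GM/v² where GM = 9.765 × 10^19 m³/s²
v = 3.442 km/s = 3442 m/s
GM = 9.765 × 10^19 m³/s²
v² = 1.18474 × 10^7 m²/s²
r = GM/v² = (9.765 × 10^19) / (1.18474 × 10^7) = 8.24234 × 10^12 m ≈ 8.242 Tm

Final answer: 8.242 Tm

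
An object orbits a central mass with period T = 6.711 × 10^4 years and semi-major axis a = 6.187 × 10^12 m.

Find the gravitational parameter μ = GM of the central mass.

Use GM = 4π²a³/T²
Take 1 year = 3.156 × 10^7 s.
T = 6.711 × 10^4 years = 2.11799 × 10^12 s
a = 6.187 × 10^12 m
a³ = 2.36832 × 10^38 m³
T² = 4.48589 × 10^24 s²
GM = 4π² × (2.36832 × 10^38) / (4.48589 × 10^24) = 2.08426 × 10^15 m³/s²
GM ≈ 2.084 × 10^15 m³/s²

Final answer: GM = 2.084 × 10^15 m³/s²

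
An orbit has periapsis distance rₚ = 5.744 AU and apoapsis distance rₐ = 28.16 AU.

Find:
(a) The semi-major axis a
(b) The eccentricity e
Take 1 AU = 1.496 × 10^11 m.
rₚ = 5.744 AU = 8.59302 × 10^11 m
rₐ = 28.16 AU = 4.21274 × 10^12 m
(a) a = (rₚ + rₐ)/2 = 2.53602 × 10^12 m ≈ 16.95 AU
(b) e = (rₐ − rₚ)/(rₐ + rₚ) = (3.35343 × 10^12) / (5.07204 × 10^12) = 0.661161

Final answer:
(a) a = 16.95 AU
(b) e = 0.6612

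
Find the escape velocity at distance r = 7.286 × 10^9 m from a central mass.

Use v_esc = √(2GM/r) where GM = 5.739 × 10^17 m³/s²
r = 7.286 × 10^9 m
GM = 5.739 × 10^17 m³/s²
2GM/r = 2 × (5.739 × 10^17) / (7.286 × 10^9) = 1.57535 × 10^8 m²/s²
v_esc = √(2GM/r) = 12551.3 m/s ≈ 12.55 km/s

Final answer: 12.55 km/s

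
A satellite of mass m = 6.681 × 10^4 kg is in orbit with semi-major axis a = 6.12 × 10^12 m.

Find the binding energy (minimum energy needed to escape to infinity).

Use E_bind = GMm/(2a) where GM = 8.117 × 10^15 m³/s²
a = 6.12 × 10^12 m
GM = 8.117 × 10^15 m³/s²
m = 6.681 × 10^4 kg
GMm = 8.117 × 10^15 × 66810 = 5.42297 × 10^20 m³·kg/s²
2a = 1.224 × 10^13 m
E_bind = GMm/(2a) = 4.43053 × 10^7 J ≈ 44.31 MJ

Final answer: 44.31 MJ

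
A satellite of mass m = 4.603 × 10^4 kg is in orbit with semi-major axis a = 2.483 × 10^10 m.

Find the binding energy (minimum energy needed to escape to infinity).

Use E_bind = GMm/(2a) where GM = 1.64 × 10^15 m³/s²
a = 2.483 × 10^10 m
GM = 1.64 × 10^15 m³/s²
m = 4.603 × 10^4 kg
GMm = 1.64 × 10^15 × 46030 = 7.54892 × 10^19 m³·kg/s²
2a = 4.966 × 10^10 m
E_bind = GMm/(2a) = 1.52012 × 10^9 J ≈ 1.52 GJ

Final answer: 1.52 GJ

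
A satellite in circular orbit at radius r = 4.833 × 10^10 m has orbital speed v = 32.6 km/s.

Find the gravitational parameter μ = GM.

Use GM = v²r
r = 4.833 × 10^10 m
v = 32.6 km/s = 32600 m/s
v² = 1.06276 × 10^9 m²/s²
GM = v²r = 1.06276 × 10^9 × 4.833 × 10^10 = 5.13632 × 10^19 m³/s²
GM ≈ 5.136 × 10^19 m³/s²

Final answer: GM = 5.136 × 10^19 m³/s²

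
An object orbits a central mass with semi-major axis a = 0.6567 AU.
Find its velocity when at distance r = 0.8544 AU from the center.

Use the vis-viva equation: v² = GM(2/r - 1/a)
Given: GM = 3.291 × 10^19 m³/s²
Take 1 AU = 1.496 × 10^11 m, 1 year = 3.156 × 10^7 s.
a = 0.6567 AU = 9.82423 × 10^10 m
r = 0.8544 AU = 1.27818 × 10^11 m
GM = 3.291 × 10^19 m³/s²
2/r − 1/a = 1.56472 × 10^-11 − 1.01789 × 10^-11 = 5.46831 × 10^-12 m⁻¹
v² = GM (2/r − 1/a) = 1.79962 × 10^8 m²/s²
v = 13415 m/s ≈ 2.83 AU/year

Final answer: 2.83 AU/year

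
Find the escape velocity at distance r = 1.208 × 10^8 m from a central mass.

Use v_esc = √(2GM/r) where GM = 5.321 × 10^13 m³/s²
r = 1.208 × 10^8 m
GM = 5.321 × 10^13 m³/s²
2GM/r = 2 × (5.321 × 10^13) / (1.208 × 10^8) = 880960 m²/s²
v_esc = √(2GM/r) = 938.595 m/s ≈ 938.6 m/s

Final answer: 938.6 m/s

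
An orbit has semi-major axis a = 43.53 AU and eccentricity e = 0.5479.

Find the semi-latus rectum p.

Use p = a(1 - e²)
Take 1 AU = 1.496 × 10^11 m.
a = 43.53 AU = 6.51209 × 10^12 m
e = 0.5479,  e² = 0.300194,  1 − e² = 0.699806
p = a(1 − e²) = 6.51209 × 10^12 m × 0.699806 = 4.5572 × 10^12 m ≈ 30.46 AU

Final answer: p = 30.46 AU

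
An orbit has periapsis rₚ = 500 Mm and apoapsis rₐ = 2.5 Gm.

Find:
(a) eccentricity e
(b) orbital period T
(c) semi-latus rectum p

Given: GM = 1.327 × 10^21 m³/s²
rₚ = 500 Mm = 5 × 10^8 m
rₐ = 2.5 Gm = 2.5 × 10^9 m
GM = 1.327 × 10^21 m³/s²
a = (rₚ + rₐ)/2 = 1.5 × 10^9 m
e = (rₐ − rₚ)/(rₐ + rₚ) = (2 × 10^9) / (3 × 10^9) = 0.666667
(a) e = 0.666667 ≈ 0.6667
(b) a³ = 3.375 × 10^27 m³;  T = 2π √(a³/GM) = 2π × 1594.78 s = 10020.3 s ≈ 2.783 hours
(c) 1 − e² = 0.555556;  p = a(1 − e²) = 1.5 × 10^9 × 0.555556 = 8.33333 × 10^8 m ≈ 833.3 Mm

Final answer:
(a) eccentricity e = 0.6667
(b) orbital period T = 2.783 hours
(c) semi-latus rectum p = 833.3 Mm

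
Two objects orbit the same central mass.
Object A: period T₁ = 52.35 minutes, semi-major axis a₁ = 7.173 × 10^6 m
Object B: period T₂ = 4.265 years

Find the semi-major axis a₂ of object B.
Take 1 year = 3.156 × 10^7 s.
T₁ = 52.35 minutes = 3141 s
T₂ = 4.265 years = 1.34603 × 10^8 s
a₁ = 7.173 × 10^6 m
Kepler's third law: (T₂/T₁)² = (a₂/a₁)³  ⇒  a₂ = a₁ (T₂/T₁)^(2/3)
T₂/T₁ = 42853.7
(T₂/T₁)^(2/3) = 1224.59
a₂ = 7.173 × 10^6 m × 1224.59 = 8.78401 × 10^9 m ≈ 8.784 × 10^9 m

Final answer: a₂ = 8.784 × 10^9 m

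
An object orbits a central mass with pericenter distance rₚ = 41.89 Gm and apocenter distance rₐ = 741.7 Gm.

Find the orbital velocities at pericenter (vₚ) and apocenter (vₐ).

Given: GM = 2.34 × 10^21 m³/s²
rₚ = 41.89 Gm = 4.189 × 10^10 m
rₐ = 741.7 Gm = 7.417 × 10^11 m
GM = 2.34 × 10^21 m³/s²
a = (rₚ + rₐ)/2 = 3.91795 × 10^11 m
Vis-viva: v² = GM (2/r − 1/a)
vₚ² = 2.34 × 10^21 × (4.77441 × 10^-11 − 2.55236 × 10^-12) = 1.05749 × 10^11 m²/s²
vₚ = 325190 m/s ≈ 325.2 km/s
vₐ² = 2.34 × 10^21 × (2.69651 × 10^-12 − 2.55236 × 10^-12) = 3.37318 × 10^8 m²/s²
vₐ = 18366.2 m/s ≈ 18.37 km/s

Final answer: vₚ = 325.2 km/s, vₐ = 18.37 km/s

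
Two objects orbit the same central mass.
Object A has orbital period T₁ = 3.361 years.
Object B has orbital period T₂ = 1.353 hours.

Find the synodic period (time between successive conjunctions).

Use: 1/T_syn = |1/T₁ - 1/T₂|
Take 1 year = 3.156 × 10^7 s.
T₁ = 3.361 years = 1.06073 × 10^8 s
T₂ = 1.353 hours = 4870.8 s
1/T₁ = 9.42746 × 10^-9 s⁻¹
1/T₂ = 0.000205305 s⁻¹
|1/T₁ − 1/T₂| = 0.000205296 s⁻¹
T_syn = 1 / |1/T₁ − 1/T₂| = 4871.02 s ≈ 1.353 hours

Final answer: T_syn = 1.353 hours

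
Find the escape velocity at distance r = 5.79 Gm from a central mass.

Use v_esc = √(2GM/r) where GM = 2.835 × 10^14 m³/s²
r = 5.79 Gm = 5.79 × 10^9 m
GM = 2.835 × 10^14 m³/s²
2GM/r = 2 × (2.835 × 10^14) / (5.79 × 10^9) = 97927.5 m²/s²
v_esc = √(2GM/r) = 312.934 m/s ≈ 312.9 m/s

Final answer: 312.9 m/s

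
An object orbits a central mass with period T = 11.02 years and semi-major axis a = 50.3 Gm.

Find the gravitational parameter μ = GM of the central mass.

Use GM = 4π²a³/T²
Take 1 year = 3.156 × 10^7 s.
T = 11.02 years = 3.47791 × 10^8 s
a = 50.3 Gm = 5.03 × 10^10 m
a³ = 1.27264 × 10^32 m³
T² = 1.20959 × 10^17 s²
GM = 4π² × (1.27264 × 10^32) / (1.20959 × 10^17) = 4.15362 × 10^16 m³/s²
GM ≈ 4.154 × 10^16 m³/s²

Final answer: GM = 4.154 × 10^16 m³/s²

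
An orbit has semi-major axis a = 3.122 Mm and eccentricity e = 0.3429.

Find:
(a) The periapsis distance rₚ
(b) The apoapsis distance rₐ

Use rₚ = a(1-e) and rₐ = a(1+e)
a = 3.122 Mm = 3.122 × 10^6 m
e = 0.3429:  1 − e = 0.6571,  1 + e = 1.3429
(a) rₚ = a(1 − e) = 3.122 × 10^6 m × 0.6571 = 2.05147 × 10^6 m ≈ 2.051 Mm
(b) rₐ = a(1 + e) = 3.122 × 10^6 m × 1.3429 = 4.19253 × 10^6 m ≈ 4.193 Mm

Final answer:
(a) rₚ = 2.051 Mm
(b) rₐ = 4.193 Mm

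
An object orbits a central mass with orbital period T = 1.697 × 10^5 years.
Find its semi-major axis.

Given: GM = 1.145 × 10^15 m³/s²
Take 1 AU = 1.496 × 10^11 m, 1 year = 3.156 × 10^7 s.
T = 1.697 × 10^5 years = 5.35573 × 10^12 s
GM = 1.145 × 10^15 m³/s²
Kepler's third law: a³ = GM T² / (4π²)
T² = 2.86839 × 10^25 s²
a³ = (1.145 × 10^15) × (2.86839 × 10^25) / (4π²) = 8.31924 × 10^38 m³
a = (a³)^(1/3) = 9.40505 × 10^12 m ≈ 62.87 AU

Final answer: 62.87 AU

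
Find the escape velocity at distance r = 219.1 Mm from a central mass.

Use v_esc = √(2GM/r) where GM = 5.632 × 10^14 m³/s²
r = 219.1 Mm = 2.191 × 10^8 m
GM = 5.632 × 10^14 m³/s²
2GM/r = 2 × (5.632 × 10^14) / (2.191 × 10^8) = 5.14103 × 10^6 m²/s²
v_esc = √(2GM/r) = 2267.38 m/s ≈ 2.267 km/s

Final answer: 2.267 km/s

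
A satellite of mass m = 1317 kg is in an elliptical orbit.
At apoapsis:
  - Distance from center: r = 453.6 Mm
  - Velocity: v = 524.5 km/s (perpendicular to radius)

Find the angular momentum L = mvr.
r = 453.6 Mm = 4.536 × 10^8 m
v = 524.5 km/s = 524500 m/s
vr = 524500 × 4.536 × 10^8 = 2.37913 × 10^14 m²/s
L = m × vr = 1317 × 2.37913 × 10^14 = 3.13332 × 10^17 kg·m²/s ≈ 3.133 × 10^17 kg·m²/s

Final answer: L = 3.133 × 10^17 kg·m²/s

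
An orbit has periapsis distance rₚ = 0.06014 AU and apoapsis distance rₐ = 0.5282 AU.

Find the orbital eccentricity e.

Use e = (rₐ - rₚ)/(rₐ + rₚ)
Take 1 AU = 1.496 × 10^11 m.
rₚ = 0.06014 AU = 8.99694 × 10^9 m
rₐ = 0.5282 AU = 7.90187 × 10^10 m
rₐ − rₚ = 7.00218 × 10^10 m
rₐ + rₚ = 8.80157 × 10^10 m
e = (rₐ − rₚ)/(rₐ + rₚ) = 0.79556

Final answer: e = 0.7956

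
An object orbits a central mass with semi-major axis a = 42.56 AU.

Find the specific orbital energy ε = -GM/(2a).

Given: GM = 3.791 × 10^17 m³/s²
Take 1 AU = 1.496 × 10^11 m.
a = 42.56 AU = 6.36698 × 10^12 m
GM = 3.791 × 10^17 m³/s²
2a = 1.2734 × 10^13 m
ε = −GM/(2a) = -29770.8 J/kg ≈ -29.77 kJ/kg

Final answer: -29.77 kJ/kg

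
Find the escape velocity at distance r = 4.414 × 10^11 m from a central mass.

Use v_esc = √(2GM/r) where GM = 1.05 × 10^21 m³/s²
r = 4.414 × 10^11 m
GM = 1.05 × 10^21 m³/s²
2GM/r = 2 × (1.05 × 10^21) / (4.414 × 10^11) = 4.75759 × 10^9 m²/s²
v_esc = √(2GM/r) = 68975.3 m/s ≈ 68.98 km/s

Final answer: 68.98 km/s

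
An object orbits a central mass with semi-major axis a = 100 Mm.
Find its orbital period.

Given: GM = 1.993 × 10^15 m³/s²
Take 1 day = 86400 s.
a = 100 Mm = 1 × 10^8 m
GM = 1.993 × 10^15 m³/s²
a³ = 1 × 10^24 m³
T = 2π √(a³/GM) = 2π √((1 × 10^24) / (1.993 × 10^15)) = 2π × 22399.9 s
T = 140743 s ≈ 1.629 days

Final answer: 1.629 days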